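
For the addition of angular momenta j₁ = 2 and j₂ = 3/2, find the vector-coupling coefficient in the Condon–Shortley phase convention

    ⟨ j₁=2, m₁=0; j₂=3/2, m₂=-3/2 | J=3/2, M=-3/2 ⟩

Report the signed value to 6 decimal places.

+√(1/5) = +0.447214

j₁+j₂−J=2  J+j₁−j₂=2  J−j₁+j₂=1  j₁+j₂+J+1=6
(j₁±m₁, j₂±m₂, J±M) = (2,2,0,3,0,3)
P² = 16/5
sum k=0..0:
  [0] +1/4 = 1/4
S = 1/4
C² = P²·S² = 1/5 ; C = +0.447214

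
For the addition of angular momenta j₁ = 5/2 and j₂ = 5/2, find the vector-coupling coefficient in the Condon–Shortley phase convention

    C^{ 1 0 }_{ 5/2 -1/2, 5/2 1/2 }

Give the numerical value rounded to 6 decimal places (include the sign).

triangle: 4!×1!×1!/7! = 24/5040
(j±m)!: 2!×3!×3!×2!×1!×1! = 144
prefactor² = (2J+1)×Δ×N² = 72/35
  k=2: +1/(2!×2!×1!×1!×0!×0!) = 1/4
  k=3: −1/(3!×1!×0!×0!×1!×1!) = -1/6
Σ = 1/12  ⇒  CG² = 72/35×1/12² = 1/70
CG = +√(1/70) = +0.119523

+√(1/70) = +0.119523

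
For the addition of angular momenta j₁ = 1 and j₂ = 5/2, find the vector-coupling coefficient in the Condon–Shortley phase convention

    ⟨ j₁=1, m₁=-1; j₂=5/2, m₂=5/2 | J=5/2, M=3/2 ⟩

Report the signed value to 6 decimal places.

triangle: 1!·1!·4!/7! = 24/5040
(j±m)!: 0!·2!·5!·0!·4!·1! = 5760
prefactor² = (2J+1)·Δ·N² = 1152/7
  k=1: −1/(1!·0!·1!·4!·0!·0!) = -1/24
Σ = -1/24  ⇒  CG² = 1152/7·(-1/24)² = 2/7
CG = −√(2/7) = -0.534522

-0.534522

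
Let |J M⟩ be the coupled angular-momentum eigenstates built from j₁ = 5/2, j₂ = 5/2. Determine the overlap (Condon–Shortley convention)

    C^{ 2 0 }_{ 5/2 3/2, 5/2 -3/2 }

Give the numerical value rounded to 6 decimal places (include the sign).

√[5·3!2!2!/8! · 4!1!1!4!2!2!] = √(48/7)
  +(−1)^0/∏(0,3,1,1,1,1)! = 1/6  (running 1/6)
  +(−1)^1/∏(1,2,0,0,2,2)! = -1/8  (running 1/24)
⟨..|..⟩ = √(48/7)·(1/24) = +0.109109

+√(1/84) = +0.109109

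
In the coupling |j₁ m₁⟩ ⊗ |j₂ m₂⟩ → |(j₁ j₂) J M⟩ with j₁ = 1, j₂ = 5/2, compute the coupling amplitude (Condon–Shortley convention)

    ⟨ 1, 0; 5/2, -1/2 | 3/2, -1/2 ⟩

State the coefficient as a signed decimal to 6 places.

-0.632456  (= −√(2/5))

√[4·2!0!3!/6! · 1!1!2!3!1!2!] = √(8/5)
  +(−1)^1/∏(1,1,0,1,0,2)! = -1/2  (running -1/2)
⟨..|..⟩ = √(8/5)·(-1/2) = -0.632456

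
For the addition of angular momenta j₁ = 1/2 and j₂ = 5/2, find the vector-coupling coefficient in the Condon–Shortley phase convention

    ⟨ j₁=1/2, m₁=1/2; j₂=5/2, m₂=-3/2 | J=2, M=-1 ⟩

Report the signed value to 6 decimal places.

√[5·1!0!4!/6! · 1!0!1!4!1!3!] = √(24)
  +(−1)^0/∏(0,1,0,1,0,3)! = 1/6  (running 1/6)
⟨..|..⟩ = √(24)·(1/6) = +0.816497

+√(2/3) ≈ +0.816497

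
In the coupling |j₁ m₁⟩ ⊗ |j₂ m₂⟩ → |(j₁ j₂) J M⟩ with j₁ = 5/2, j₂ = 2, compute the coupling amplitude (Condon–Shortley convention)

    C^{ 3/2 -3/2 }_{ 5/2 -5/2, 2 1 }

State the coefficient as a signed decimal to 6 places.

triangle: 3!*2!*1!/7! = 12/5040
(j±m)!: 0!*5!*3!*1!*0!*3! = 4320
prefactor² = (2J+1)*Δ*N² = 288/7
  k=3: −1/(3!*0!*2!*0!*0!*1!) = -1/12
Σ = -1/12  ⇒  CG² = 288/7*(-1/12)² = 2/7
CG = −√(2/7) = -0.534522

-0.534522  (= −√(2/7))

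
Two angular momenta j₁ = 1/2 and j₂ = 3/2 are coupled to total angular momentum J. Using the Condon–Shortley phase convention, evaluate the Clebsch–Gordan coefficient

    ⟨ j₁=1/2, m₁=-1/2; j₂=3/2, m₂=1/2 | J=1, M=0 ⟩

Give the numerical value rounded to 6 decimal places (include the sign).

−√(1/2) ≈ -0.707107

√[3·1!0!2!/4! · 0!1!2!1!1!1!] = √(1/2)
  +(−1)^1/∏(1,0,0,1,0,1)! = -1  (running -1)
⟨..|..⟩ = √(1/2)·(-1) = -0.707107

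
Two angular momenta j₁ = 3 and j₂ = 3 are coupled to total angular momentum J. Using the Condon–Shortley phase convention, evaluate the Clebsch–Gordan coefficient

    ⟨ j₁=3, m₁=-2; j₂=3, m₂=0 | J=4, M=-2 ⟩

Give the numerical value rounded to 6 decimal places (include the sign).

+√(3/154) = +0.139573

√[9·2!4!4!/11! · 1!5!3!3!2!6!] = √(124416/77)
  +(−1)^1/∏(1,1,4,2,0,2)! = -1/96  (running -1/96)
  +(−1)^2/∏(2,0,3,1,1,3)! = 1/72  (running 1/288)
⟨..|..⟩ = √(124416/77)·(1/288) = +0.139573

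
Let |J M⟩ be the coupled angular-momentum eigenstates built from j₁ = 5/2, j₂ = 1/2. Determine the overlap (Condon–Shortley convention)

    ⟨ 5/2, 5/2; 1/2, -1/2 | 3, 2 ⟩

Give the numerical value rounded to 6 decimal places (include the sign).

+0.408248

triangle: 0!*5!*1!/7! = 120/5040
(j±m)!: 5!*0!*0!*1!*5!*1! = 14400
prefactor² = (2J+1)*Δ*N² = 2400
  k=0: +1/(0!*0!*0!*0!*5!*1!) = 1/120
Σ = 1/120  ⇒  CG² = 2400*1/120² = 1/6
CG = +√(1/6) = +0.408248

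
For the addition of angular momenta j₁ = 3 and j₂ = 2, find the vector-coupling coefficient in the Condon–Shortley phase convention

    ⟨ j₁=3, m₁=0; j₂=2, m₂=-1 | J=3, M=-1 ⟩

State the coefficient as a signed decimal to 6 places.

−√(1/30) = -0.182574

√[7·2!4!2!/9! · 3!3!1!3!2!4!] = √(96/5)
  +(−1)^0/∏(0,2,3,1,1,1)! = 1/12  (running 1/12)
  +(−1)^1/∏(1,1,2,0,2,2)! = -1/8  (running -1/24)
⟨..|..⟩ = √(96/5)·(-1/24) = -0.182574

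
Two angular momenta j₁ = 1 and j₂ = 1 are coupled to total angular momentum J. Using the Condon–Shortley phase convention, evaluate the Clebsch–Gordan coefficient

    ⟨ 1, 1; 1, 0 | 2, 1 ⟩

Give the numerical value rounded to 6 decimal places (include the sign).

j₁+j₂−J=0  J+j₁−j₂=2  J−j₁+j₂=2  j₁+j₂+J+1=5
(j₁±m₁, j₂±m₂, J±M) = (2,0,1,1,3,1)
P² = 2
sum k=0..0:
  [0] +1/2 = 1/2
S = 1/2
C² = P²·S² = 1/2 ; C = +0.707107

+√(1/2) ≈ +0.707107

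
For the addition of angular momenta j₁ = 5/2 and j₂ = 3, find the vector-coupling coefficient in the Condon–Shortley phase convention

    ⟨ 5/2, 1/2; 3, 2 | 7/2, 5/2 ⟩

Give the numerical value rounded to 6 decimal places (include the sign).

√[8·2!3!4!/10! · 3!2!5!1!6!1!] = √(4608/7)
  +(−1)^1/∏(1,1,1,4,2,0)! = -1/48  (running -1/48)
  +(−1)^2/∏(2,0,0,3,3,1)! = 1/72  (running -1/144)
⟨..|..⟩ = √(4608/7)·(-1/144) = -0.178174

−√(2/63) ≈ -0.178174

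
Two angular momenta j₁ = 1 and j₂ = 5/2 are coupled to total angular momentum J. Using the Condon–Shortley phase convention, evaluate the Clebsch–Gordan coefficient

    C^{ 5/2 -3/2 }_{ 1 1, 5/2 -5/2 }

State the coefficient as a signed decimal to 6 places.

triangle: 1!·1!·4!/7! = 24/5040
(j±m)!: 2!·0!·0!·5!·1!·4! = 5760
prefactor² = (2J+1)·Δ·N² = 1152/7
  k=0: +1/(0!·1!·0!·0!·1!·4!) = 1/24
Σ = 1/24  ⇒  CG² = 1152/7·1/24² = 2/7
CG = +√(2/7) = +0.534522

+0.534522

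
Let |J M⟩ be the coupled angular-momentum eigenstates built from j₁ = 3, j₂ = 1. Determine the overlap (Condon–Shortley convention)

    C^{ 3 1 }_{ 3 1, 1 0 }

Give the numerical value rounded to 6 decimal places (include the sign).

+0.288675  (= +√(1/12))

j₁+j₂−J=1  J+j₁−j₂=5  J−j₁+j₂=1  j₁+j₂+J+1=8
(j₁±m₁, j₂±m₂, J±M) = (4,2,1,1,4,2)
P² = 48
sum k=0..1:
  [0] +1/12 = 1/12
  [1] −1/24 = -1/24
S = 1/24
C² = P²·S² = 1/12 ; C = +0.288675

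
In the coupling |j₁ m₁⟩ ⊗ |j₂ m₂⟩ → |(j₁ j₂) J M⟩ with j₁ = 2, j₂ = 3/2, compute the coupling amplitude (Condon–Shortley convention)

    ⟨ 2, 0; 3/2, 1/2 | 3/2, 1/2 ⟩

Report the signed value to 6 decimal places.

-0.447214  (= −√(1/5))

√[4·2!2!1!/6! · 2!2!2!1!2!1!] = √(16/45)
  +(−1)^1/∏(1,1,1,1,1,0)! = -1  (running -1)
  +(−1)^2/∏(2,0,0,0,2,1)! = 1/4  (running -3/4)
⟨..|..⟩ = √(16/45)·(-3/4) = -0.447214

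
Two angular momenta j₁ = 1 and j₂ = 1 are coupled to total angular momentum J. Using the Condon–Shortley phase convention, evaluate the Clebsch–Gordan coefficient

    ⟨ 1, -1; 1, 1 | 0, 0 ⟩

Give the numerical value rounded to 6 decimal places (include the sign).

+0.577350  (= +√(1/3))

triangle: 2!·0!·0!/3! = 2/6
(j±m)!: 0!·2!·2!·0!·0!·0! = 4
prefactor² = (2J+1)·Δ·N² = 4/3
  k=2: +1/(2!·0!·0!·0!·0!·0!) = 1/2
Σ = 1/2  ⇒  CG² = 4/3·1/2² = 1/3
CG = +√(1/3) = +0.577350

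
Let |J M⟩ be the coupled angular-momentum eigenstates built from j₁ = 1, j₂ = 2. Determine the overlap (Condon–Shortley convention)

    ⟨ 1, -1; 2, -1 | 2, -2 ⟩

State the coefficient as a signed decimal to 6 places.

-0.577350

triangle: 1!×1!×3!/6! = 6/720
(j±m)!: 0!×2!×1!×3!×0!×4! = 288
prefactor² = (2J+1)×Δ×N² = 12
  k=1: −1/(1!×0!×1!×0!×0!×3!) = -1/6
Σ = -1/6  ⇒  CG² = 12×(-1/6)² = 1/3
CG = −√(1/3) = -0.577350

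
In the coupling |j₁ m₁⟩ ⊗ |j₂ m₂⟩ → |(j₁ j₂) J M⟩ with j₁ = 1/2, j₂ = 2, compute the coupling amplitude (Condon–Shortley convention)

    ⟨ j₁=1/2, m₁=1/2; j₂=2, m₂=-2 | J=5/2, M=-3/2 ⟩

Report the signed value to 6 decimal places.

+√(1/5) = +0.447214

j₁+j₂−J=0  J+j₁−j₂=1  J−j₁+j₂=4  j₁+j₂+J+1=6
(j₁±m₁, j₂±m₂, J±M) = (1,0,0,4,1,4)
P² = 576/5
sum k=0..0:
  [0] +1/24 = 1/24
S = 1/24
C² = P²·S² = 1/5 ; C = +0.447214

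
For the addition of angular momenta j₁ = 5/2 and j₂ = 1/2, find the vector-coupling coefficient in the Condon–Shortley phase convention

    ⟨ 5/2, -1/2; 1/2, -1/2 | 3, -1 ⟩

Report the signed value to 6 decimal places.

+√(2/3) = +0.816497

√[7·0!5!1!/7! · 2!3!0!1!2!4!] = √(96)
  +(−1)^0/∏(0,0,3,0,2,1)! = 1/12  (running 1/12)
⟨..|..⟩ = √(96)·(1/12) = +0.816497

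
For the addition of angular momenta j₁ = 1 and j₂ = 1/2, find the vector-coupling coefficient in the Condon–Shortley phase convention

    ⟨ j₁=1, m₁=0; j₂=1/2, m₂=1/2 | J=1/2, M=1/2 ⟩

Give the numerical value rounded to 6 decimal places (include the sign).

−√(1/3) = -0.577350

triangle: 1!×1!×0!/3! = 1/6
(j±m)!: 1!×1!×1!×0!×1!×0! = 1
prefactor² = (2J+1)×Δ×N² = 1/3
  k=1: −1/(1!×0!×0!×0!×1!×0!) = -1
Σ = -1  ⇒  CG² = 1/3×(-1)² = 1/3
CG = −√(1/3) = -0.577350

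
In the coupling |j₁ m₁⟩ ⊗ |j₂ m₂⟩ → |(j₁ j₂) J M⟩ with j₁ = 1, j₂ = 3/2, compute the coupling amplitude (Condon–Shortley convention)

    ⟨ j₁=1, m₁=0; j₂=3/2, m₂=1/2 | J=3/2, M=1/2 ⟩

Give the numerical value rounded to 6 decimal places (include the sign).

j₁+j₂−J=1  J+j₁−j₂=1  J−j₁+j₂=2  j₁+j₂+J+1=5
(j₁±m₁, j₂±m₂, J±M) = (1,1,2,1,2,1)
P² = 4/15
sum k=0..1:
  [0] +1/2 = 1/2
  [1] −1/1 = -1
S = -1/2
C² = P²·S² = 1/15 ; C = -0.258199

-0.258199  (= −√(1/15))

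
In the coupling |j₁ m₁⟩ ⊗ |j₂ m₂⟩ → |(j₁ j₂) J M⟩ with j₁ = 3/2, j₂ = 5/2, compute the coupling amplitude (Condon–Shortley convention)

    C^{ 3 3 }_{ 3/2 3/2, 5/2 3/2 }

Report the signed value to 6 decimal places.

+0.612372  (= +√(3/8))

j₁+j₂−J=1  J+j₁−j₂=2  J−j₁+j₂=4  j₁+j₂+J+1=8
(j₁±m₁, j₂±m₂, J±M) = (3,0,4,1,6,0)
P² = 864
sum k=0..0:
  [0] +1/48 = 1/48
S = 1/48
C² = P²·S² = 3/8 ; C = +0.612372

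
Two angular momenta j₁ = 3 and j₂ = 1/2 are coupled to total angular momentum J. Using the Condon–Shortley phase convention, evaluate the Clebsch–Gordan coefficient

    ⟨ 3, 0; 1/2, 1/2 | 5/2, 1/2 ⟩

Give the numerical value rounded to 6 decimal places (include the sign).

-0.654654

triangle: 1!·5!·0!/7! = 120/5040
(j±m)!: 3!·3!·1!·0!·3!·2! = 432
prefactor² = (2J+1)·Δ·N² = 432/7
  k=1: −1/(1!·0!·2!·0!·3!·0!) = -1/12
Σ = -1/12  ⇒  CG² = 432/7·(-1/12)² = 3/7
CG = −√(3/7) = -0.654654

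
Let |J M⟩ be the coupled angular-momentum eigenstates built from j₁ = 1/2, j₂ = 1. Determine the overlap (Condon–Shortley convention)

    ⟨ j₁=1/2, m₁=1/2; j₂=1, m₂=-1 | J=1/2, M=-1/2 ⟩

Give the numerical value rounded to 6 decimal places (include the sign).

+√(2/3) ≈ +0.816497

j₁+j₂−J=1  J+j₁−j₂=0  J−j₁+j₂=1  j₁+j₂+J+1=3
(j₁±m₁, j₂±m₂, J±M) = (1,0,0,2,0,1)
P² = 2/3
sum k=0..0:
  [0] +1/1 = 1
S = 1
C² = P²·S² = 2/3 ; C = +0.816497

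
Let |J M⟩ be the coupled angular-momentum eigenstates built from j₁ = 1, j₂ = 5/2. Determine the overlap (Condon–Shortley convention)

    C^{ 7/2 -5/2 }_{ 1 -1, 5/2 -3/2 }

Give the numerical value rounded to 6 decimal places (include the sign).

+√(5/7) = +0.845154

√[8·0!2!5!/8! · 0!2!1!4!1!6!] = √(11520/7)
  +(−1)^0/∏(0,0,2,1,0,4)! = 1/48  (running 1/48)
⟨..|..⟩ = √(11520/7)·(1/48) = +0.845154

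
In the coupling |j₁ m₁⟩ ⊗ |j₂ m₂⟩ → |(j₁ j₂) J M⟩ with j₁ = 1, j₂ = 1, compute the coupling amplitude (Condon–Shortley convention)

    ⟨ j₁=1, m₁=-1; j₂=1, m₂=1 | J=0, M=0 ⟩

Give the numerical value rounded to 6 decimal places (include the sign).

√[1·2!0!0!/3! · 0!2!2!0!0!0!] = √(4/3)
  +(−1)^2/∏(2,0,0,0,0,0)! = 1/2  (running 1/2)
⟨..|..⟩ = √(4/3)·(1/2) = +0.577350

+0.577350  (= +√(1/3))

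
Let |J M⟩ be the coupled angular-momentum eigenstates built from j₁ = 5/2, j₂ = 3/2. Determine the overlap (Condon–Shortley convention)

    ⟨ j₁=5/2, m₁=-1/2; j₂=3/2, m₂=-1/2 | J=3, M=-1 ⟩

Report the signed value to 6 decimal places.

+√(1/60) ≈ +0.129099

triangle: 1!×4!×2!/8! = 48/40320
(j±m)!: 2!×3!×1!×2!×2!×4! = 1152
prefactor² = (2J+1)×Δ×N² = 48/5
  k=0: +1/(0!×1!×3!×1!×1!×1!) = 1/6
  k=1: −1/(1!×0!×2!×0!×2!×2!) = -1/8
Σ = 1/24  ⇒  CG² = 48/5×1/24² = 1/60
CG = +√(1/60) = +0.129099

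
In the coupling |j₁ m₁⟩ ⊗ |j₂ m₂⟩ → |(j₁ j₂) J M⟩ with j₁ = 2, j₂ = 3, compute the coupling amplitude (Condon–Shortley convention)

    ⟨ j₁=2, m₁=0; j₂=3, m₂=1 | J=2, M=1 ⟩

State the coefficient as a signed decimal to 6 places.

j₁+j₂−J=3  J+j₁−j₂=1  J−j₁+j₂=3  j₁+j₂+J+1=8
(j₁±m₁, j₂±m₂, J±M) = (2,2,4,2,3,1)
P² = 36/7
sum k=1..2:
  [1] −1/12 = -1/12
  [2] +1/4 = 1/4
S = 1/6
C² = P²·S² = 1/7 ; C = +0.377964

+√(1/7) = +0.377964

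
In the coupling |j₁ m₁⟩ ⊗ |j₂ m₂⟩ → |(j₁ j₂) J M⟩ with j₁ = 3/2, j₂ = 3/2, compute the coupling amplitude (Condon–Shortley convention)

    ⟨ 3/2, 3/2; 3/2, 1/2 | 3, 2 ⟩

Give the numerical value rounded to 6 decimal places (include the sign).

j₁+j₂−J=0  J+j₁−j₂=3  J−j₁+j₂=3  j₁+j₂+J+1=7
(j₁±m₁, j₂±m₂, J±M) = (3,0,2,1,5,1)
P² = 72
sum k=0..0:
  [0] +1/12 = 1/12
S = 1/12
C² = P²·S² = 1/2 ; C = +0.707107

+√(1/2) ≈ +0.707107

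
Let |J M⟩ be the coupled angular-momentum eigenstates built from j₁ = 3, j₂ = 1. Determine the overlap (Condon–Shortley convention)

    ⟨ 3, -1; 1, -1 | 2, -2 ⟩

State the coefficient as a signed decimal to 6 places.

+0.218218

j₁+j₂−J=2  J+j₁−j₂=4  J−j₁+j₂=0  j₁+j₂+J+1=7
(j₁±m₁, j₂±m₂, J±M) = (2,4,0,2,0,4)
P² = 768/7
sum k=0..0:
  [0] +1/48 = 1/48
S = 1/48
C² = P²·S² = 1/21 ; C = +0.218218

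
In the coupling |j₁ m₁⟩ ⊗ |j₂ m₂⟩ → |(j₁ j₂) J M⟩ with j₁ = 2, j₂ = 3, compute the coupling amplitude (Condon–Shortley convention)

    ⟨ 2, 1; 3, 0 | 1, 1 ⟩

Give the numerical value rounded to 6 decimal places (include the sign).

−√(3/35) ≈ -0.292770

triangle: 4!*0!*2!/7! = 48/5040
(j±m)!: 3!*1!*3!*3!*2!*0! = 432
prefactor² = (2J+1)*Δ*N² = 432/35
  k=1: −1/(1!*3!*0!*2!*0!*0!) = -1/12
Σ = -1/12  ⇒  CG² = 432/35*(-1/12)² = 3/35
CG = −√(3/35) = -0.292770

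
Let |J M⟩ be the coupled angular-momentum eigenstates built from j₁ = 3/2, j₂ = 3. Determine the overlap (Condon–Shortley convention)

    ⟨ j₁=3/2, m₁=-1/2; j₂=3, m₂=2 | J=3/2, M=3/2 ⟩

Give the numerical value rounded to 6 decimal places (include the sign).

+√(2/7) ≈ +0.534522

√[4·3!0!3!/7! · 1!2!5!1!3!0!] = √(288/7)
  +(−1)^2/∏(2,1,0,3,0,0)! = 1/12  (running 1/12)
⟨..|..⟩ = √(288/7)·(1/12) = +0.534522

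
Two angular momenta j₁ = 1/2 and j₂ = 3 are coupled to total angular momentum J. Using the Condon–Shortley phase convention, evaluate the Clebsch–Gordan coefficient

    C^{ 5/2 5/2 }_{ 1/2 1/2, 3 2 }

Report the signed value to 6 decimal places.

triangle: 1!*0!*5!/7! = 120/5040
(j±m)!: 1!*0!*5!*1!*5!*0! = 14400
prefactor² = (2J+1)*Δ*N² = 14400/7
  k=0: +1/(0!*1!*0!*5!*0!*0!) = 1/120
Σ = 1/120  ⇒  CG² = 14400/7*1/120² = 1/7
CG = +√(1/7) = +0.377964

+0.377964  (= +√(1/7))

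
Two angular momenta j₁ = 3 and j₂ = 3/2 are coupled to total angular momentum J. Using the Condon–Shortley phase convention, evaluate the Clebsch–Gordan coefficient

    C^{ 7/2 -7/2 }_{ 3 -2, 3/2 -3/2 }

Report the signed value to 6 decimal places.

+0.577350  (= +√(1/3))

j₁+j₂−J=1  J+j₁−j₂=5  J−j₁+j₂=2  j₁+j₂+J+1=9
(j₁±m₁, j₂±m₂, J±M) = (1,5,0,3,0,7)
P² = 19200
sum k=0..0:
  [0] +1/240 = 1/240
S = 1/240
C² = P²·S² = 1/3 ; C = +0.577350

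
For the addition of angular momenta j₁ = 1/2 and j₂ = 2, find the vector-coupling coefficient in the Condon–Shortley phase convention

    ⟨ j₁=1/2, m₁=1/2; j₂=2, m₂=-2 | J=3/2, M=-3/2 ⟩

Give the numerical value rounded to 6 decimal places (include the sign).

+0.894427  (= +√(4/5))

j₁+j₂−J=1  J+j₁−j₂=0  J−j₁+j₂=3  j₁+j₂+J+1=5
(j₁±m₁, j₂±m₂, J±M) = (1,0,0,4,0,3)
P² = 144/5
sum k=0..0:
  [0] +1/6 = 1/6
S = 1/6
C² = P²·S² = 4/5 ; C = +0.894427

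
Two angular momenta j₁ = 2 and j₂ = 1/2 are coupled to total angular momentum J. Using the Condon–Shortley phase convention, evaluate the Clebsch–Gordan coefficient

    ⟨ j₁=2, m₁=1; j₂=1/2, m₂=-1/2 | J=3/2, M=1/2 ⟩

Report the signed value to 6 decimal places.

+0.774597  (= +√(3/5))

triangle: 1!·3!·0!/5! = 6/120
(j±m)!: 3!·1!·0!·1!·2!·1! = 12
prefactor² = (2J+1)·Δ·N² = 12/5
  k=0: +1/(0!·1!·1!·0!·2!·0!) = 1/2
Σ = 1/2  ⇒  CG² = 12/5·1/2² = 3/5
CG = +√(3/5) = +0.774597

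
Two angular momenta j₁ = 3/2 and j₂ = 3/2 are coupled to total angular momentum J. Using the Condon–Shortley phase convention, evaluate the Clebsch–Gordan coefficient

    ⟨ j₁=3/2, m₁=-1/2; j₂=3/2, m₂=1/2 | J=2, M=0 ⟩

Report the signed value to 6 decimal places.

−√(1/4) = -0.500000

j₁+j₂−J=1  J+j₁−j₂=2  J−j₁+j₂=2  j₁+j₂+J+1=6
(j₁±m₁, j₂±m₂, J±M) = (1,2,2,1,2,2)
P² = 4/9
sum k=0..1:
  [0] +1/4 = 1/4
  [1] −1/1 = -1
S = -3/4
C² = P²·S² = 1/4 ; C = -0.500000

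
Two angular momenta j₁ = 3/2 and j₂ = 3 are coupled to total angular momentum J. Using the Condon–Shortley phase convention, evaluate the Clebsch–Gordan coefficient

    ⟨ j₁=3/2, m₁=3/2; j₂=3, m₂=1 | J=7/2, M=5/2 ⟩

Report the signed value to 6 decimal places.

+0.690066

triangle: 1!×2!×5!/9! = 240/362880
(j±m)!: 3!×0!×4!×2!×6!×1! = 207360
prefactor² = (2J+1)×Δ×N² = 7680/7
  k=0: +1/(0!×1!×0!×4!×2!×1!) = 1/48
Σ = 1/48  ⇒  CG² = 7680/7×1/48² = 10/21
CG = +√(10/21) = +0.690066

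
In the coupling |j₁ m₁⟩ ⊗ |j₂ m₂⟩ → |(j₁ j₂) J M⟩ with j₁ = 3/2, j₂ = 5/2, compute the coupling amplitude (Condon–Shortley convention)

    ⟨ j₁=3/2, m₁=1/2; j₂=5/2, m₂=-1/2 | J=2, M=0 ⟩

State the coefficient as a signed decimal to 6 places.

triangle: 2!·1!·3!/7! = 12/5040
(j±m)!: 2!·1!·2!·3!·2!·2! = 96
prefactor² = (2J+1)·Δ·N² = 8/7
  k=0: +1/(0!·2!·1!·2!·0!·1!) = 1/4
  k=1: −1/(1!·1!·0!·1!·1!·2!) = -1/2
Σ = -1/4  ⇒  CG² = 8/7·(-1/4)² = 1/14
CG = −√(1/14) = -0.267261

-0.267261  (= −√(1/14))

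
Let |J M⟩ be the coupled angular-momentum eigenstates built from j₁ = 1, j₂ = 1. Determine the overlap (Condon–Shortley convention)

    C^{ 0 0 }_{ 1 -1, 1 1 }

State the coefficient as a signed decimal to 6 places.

+√(1/3) ≈ +0.577350

triangle: 2!*0!*0!/3! = 2/6
(j±m)!: 0!*2!*2!*0!*0!*0! = 4
prefactor² = (2J+1)*Δ*N² = 4/3
  k=2: +1/(2!*0!*0!*0!*0!*0!) = 1/2
Σ = 1/2  ⇒  CG² = 4/3*1/2² = 1/3
CG = +√(1/3) = +0.577350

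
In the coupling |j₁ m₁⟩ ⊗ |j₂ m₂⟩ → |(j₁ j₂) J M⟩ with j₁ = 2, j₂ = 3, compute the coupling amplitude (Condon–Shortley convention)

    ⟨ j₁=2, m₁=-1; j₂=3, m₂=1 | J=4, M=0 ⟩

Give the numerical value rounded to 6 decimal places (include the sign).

−√(5/14) = -0.597614

triangle: 1!*3!*5!/10! = 720/3628800
(j±m)!: 1!*3!*4!*2!*4!*4! = 165888
prefactor² = (2J+1)*Δ*N² = 10368/35
  k=0: +1/(0!*1!*3!*4!*0!*1!) = 1/144
  k=1: −1/(1!*0!*2!*3!*1!*2!) = -1/24
Σ = -5/144  ⇒  CG² = 10368/35*(-5/144)² = 5/14
CG = −√(5/14) = -0.597614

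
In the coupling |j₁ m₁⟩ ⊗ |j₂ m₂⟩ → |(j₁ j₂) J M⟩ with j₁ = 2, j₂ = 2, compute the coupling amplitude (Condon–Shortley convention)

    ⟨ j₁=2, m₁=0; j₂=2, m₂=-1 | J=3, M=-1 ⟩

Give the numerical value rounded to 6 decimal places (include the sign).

+√(1/5) ≈ +0.447214

triangle: 1!·3!·3!/8! = 36/40320
(j±m)!: 2!·2!·1!·3!·2!·4! = 1152
prefactor² = (2J+1)·Δ·N² = 36/5
  k=0: +1/(0!·1!·2!·1!·1!·2!) = 1/4
  k=1: −1/(1!·0!·1!·0!·2!·3!) = -1/12
Σ = 1/6  ⇒  CG² = 36/5·1/6² = 1/5
CG = +√(1/5) = +0.447214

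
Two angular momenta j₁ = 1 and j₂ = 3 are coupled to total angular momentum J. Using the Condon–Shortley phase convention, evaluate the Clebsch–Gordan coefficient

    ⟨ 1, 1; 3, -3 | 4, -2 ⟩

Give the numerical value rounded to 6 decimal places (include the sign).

+√(1/28) ≈ +0.188982

triangle: 0!*2!*6!/9! = 1440/362880
(j±m)!: 2!*0!*0!*6!*2!*6! = 2073600
prefactor² = (2J+1)*Δ*N² = 518400/7
  k=0: +1/(0!*0!*0!*0!*2!*6!) = 1/1440
Σ = 1/1440  ⇒  CG² = 518400/7*1/1440² = 1/28
CG = +√(1/28) = +0.188982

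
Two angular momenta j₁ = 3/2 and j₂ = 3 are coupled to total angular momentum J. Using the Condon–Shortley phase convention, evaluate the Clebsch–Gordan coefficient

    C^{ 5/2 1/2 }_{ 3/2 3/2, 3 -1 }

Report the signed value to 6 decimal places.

+0.621059  (= +√(27/70))

j₁+j₂−J=2  J+j₁−j₂=1  J−j₁+j₂=4  j₁+j₂+J+1=8
(j₁±m₁, j₂±m₂, J±M) = (3,0,2,4,3,2)
P² = 864/35
sum k=0..0:
  [0] +1/8 = 1/8
S = 1/8
C² = P²·S² = 27/70 ; C = +0.621059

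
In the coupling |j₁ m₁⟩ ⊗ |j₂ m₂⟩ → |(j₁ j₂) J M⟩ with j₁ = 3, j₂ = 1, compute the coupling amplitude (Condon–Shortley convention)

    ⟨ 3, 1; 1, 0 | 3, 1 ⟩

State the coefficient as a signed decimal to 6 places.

j₁+j₂−J=1  J+j₁−j₂=5  J−j₁+j₂=1  j₁+j₂+J+1=8
(j₁±m₁, j₂±m₂, J±M) = (4,2,1,1,4,2)
P² = 48
sum k=0..1:
  [0] +1/12 = 1/12
  [1] −1/24 = -1/24
S = 1/24
C² = P²·S² = 1/12 ; C = +0.288675

+0.288675  (= +√(1/12))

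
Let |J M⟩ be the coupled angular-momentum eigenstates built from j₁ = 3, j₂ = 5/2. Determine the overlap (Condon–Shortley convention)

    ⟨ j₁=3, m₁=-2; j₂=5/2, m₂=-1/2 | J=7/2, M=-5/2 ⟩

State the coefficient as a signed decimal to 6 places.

-0.178174  (= −√(2/63))

triangle: 2!·4!·3!/10! = 288/3628800
(j±m)!: 1!·5!·2!·3!·1!·6! = 1036800
prefactor² = (2J+1)·Δ·N² = 4608/7
  k=1: −1/(1!·1!·4!·1!·0!·2!) = -1/48
  k=2: +1/(2!·0!·3!·0!·1!·3!) = 1/72
Σ = -1/144  ⇒  CG² = 4608/7·(-1/144)² = 2/63
CG = −√(2/63) = -0.178174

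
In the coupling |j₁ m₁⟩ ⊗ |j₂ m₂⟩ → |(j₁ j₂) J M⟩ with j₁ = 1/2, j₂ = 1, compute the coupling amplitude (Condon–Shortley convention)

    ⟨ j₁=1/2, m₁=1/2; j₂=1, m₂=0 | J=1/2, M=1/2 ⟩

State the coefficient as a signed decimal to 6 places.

j₁+j₂−J=1  J+j₁−j₂=0  J−j₁+j₂=1  j₁+j₂+J+1=3
(j₁±m₁, j₂±m₂, J±M) = (1,0,1,1,1,0)
P² = 1/3
sum k=0..0:
  [0] +1/1 = 1
S = 1
C² = P²·S² = 1/3 ; C = +0.577350

+0.577350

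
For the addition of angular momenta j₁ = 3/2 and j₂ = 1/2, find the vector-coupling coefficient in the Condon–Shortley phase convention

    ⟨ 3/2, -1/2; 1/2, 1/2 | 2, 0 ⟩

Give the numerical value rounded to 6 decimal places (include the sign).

j₁+j₂−J=0  J+j₁−j₂=3  J−j₁+j₂=1  j₁+j₂+J+1=5
(j₁±m₁, j₂±m₂, J±M) = (1,2,1,0,2,2)
P² = 2
sum k=0..0:
  [0] +1/2 = 1/2
S = 1/2
C² = P²·S² = 1/2 ; C = +0.707107

+√(1/2) ≈ +0.707107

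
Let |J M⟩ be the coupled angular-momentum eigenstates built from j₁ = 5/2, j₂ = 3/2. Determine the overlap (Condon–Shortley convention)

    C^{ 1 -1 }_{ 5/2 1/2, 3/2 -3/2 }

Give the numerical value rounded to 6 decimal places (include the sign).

triangle: 3!×2!×0!/6! = 12/720
(j±m)!: 3!×2!×0!×3!×0!×2! = 144
prefactor² = (2J+1)×Δ×N² = 36/5
  k=0: +1/(0!×3!×2!×0!×0!×0!) = 1/12
Σ = 1/12  ⇒  CG² = 36/5×1/12² = 1/20
CG = +√(1/20) = +0.223607

+√(1/20) = +0.223607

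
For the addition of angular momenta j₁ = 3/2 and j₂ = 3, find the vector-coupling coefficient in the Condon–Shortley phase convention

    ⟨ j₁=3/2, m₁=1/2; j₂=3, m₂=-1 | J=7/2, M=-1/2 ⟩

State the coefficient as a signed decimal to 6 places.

+√(2/7) = +0.534522

√[8·1!2!5!/9! · 2!1!2!4!3!4!] = √(512/7)
  +(−1)^0/∏(0,1,1,2,1,3)! = 1/12  (running 1/12)
  +(−1)^1/∏(1,0,0,1,2,4)! = -1/48  (running 1/16)
⟨..|..⟩ = √(512/7)·(1/16) = +0.534522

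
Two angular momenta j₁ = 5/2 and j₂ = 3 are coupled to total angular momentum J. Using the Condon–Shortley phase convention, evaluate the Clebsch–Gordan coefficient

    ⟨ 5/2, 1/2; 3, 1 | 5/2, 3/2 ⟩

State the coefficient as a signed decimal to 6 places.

+√(1/35) ≈ +0.169031

triangle: 3!·2!·3!/9! = 72/362880
(j±m)!: 3!·2!·4!·2!·4!·1! = 13824
prefactor² = (2J+1)·Δ·N² = 576/35
  k=1: −1/(1!·2!·1!·3!·1!·0!) = -1/12
  k=2: +1/(2!·1!·0!·2!·2!·1!) = 1/8
Σ = 1/24  ⇒  CG² = 576/35·1/24² = 1/35
CG = +√(1/35) = +0.169031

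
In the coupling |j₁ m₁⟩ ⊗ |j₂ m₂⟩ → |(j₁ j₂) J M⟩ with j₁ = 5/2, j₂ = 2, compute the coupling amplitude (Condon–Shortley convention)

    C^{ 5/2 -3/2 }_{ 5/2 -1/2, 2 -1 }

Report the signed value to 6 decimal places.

triangle: 2!×3!×2!/8! = 24/40320
(j±m)!: 2!×3!×1!×3!×1!×4! = 1728
prefactor² = (2J+1)×Δ×N² = 216/35
  k=0: +1/(0!×2!×3!×1!×0!×1!) = 1/12
  k=1: −1/(1!×1!×2!×0!×1!×2!) = -1/4
Σ = -1/6  ⇒  CG² = 216/35×(-1/6)² = 6/35
CG = −√(6/35) = -0.414039

−√(6/35) = -0.414039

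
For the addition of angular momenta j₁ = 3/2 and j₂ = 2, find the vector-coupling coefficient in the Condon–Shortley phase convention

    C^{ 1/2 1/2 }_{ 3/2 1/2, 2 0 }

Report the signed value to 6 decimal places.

√[2·3!0!1!/5! · 2!1!2!2!1!0!] = √(4/5)
  +(−1)^1/∏(1,2,0,1,0,0)! = -1/2  (running -1/2)
⟨..|..⟩ = √(4/5)·(-1/2) = -0.447214

-0.447214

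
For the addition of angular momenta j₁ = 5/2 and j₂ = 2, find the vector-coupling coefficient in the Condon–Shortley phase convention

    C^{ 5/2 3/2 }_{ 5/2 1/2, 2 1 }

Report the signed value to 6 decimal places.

-0.414039  (= −√(6/35))

triangle: 2!*3!*2!/8! = 24/40320
(j±m)!: 3!*2!*3!*1!*4!*1! = 1728
prefactor² = (2J+1)*Δ*N² = 216/35
  k=1: −1/(1!*1!*1!*2!*2!*0!) = -1/4
  k=2: +1/(2!*0!*0!*1!*3!*1!) = 1/12
Σ = -1/6  ⇒  CG² = 216/35*(-1/6)² = 6/35
CG = −√(6/35) = -0.414039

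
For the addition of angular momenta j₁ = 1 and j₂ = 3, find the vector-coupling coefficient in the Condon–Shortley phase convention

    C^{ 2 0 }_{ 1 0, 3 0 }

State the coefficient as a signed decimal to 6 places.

-0.654654  (= −√(3/7))

triangle: 2!*0!*4!/7! = 48/5040
(j±m)!: 1!*1!*3!*3!*2!*2! = 144
prefactor² = (2J+1)*Δ*N² = 48/7
  k=1: −1/(1!*1!*0!*2!*0!*2!) = -1/4
Σ = -1/4  ⇒  CG² = 48/7*(-1/4)² = 3/7
CG = −√(3/7) = -0.654654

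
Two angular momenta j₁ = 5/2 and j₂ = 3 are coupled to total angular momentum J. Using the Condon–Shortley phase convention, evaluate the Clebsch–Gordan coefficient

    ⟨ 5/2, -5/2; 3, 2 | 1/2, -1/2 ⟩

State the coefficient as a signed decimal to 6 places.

-0.218218  (= −√(1/21))

j₁+j₂−J=5  J+j₁−j₂=0  J−j₁+j₂=1  j₁+j₂+J+1=7
(j₁±m₁, j₂±m₂, J±M) = (0,5,5,1,0,1)
P² = 4800/7
sum k=5..5:
  [5] −1/120 = -1/120
S = -1/120
C² = P²·S² = 1/21 ; C = -0.218218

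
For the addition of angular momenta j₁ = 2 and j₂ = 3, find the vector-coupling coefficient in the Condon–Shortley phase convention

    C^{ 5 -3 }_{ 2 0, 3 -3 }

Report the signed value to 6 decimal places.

+√(2/15) ≈ +0.365148

√[11·0!4!6!/11! · 2!2!0!6!2!8!] = √(1105920)
  +(−1)^0/∏(0,0,2,0,2,6)! = 1/2880  (running 1/2880)
⟨..|..⟩ = √(1105920)·(1/2880) = +0.365148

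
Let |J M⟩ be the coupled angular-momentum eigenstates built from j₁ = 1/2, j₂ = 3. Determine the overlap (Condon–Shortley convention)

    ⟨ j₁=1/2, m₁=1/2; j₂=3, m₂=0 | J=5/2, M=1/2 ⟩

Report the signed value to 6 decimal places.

j₁+j₂−J=1  J+j₁−j₂=0  J−j₁+j₂=5  j₁+j₂+J+1=7
(j₁±m₁, j₂±m₂, J±M) = (1,0,3,3,3,2)
P² = 432/7
sum k=0..0:
  [0] +1/12 = 1/12
S = 1/12
C² = P²·S² = 3/7 ; C = +0.654654

+0.654654  (= +√(3/7))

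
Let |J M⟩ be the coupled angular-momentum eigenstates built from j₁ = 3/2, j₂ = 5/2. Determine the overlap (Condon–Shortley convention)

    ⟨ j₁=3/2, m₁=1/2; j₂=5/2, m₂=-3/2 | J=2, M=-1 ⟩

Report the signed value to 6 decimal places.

j₁+j₂−J=2  J+j₁−j₂=1  J−j₁+j₂=3  j₁+j₂+J+1=7
(j₁±m₁, j₂±m₂, J±M) = (2,1,1,4,1,3)
P² = 24/7
sum k=0..1:
  [0] +1/4 = 1/4
  [1] −1/6 = -1/6
S = 1/12
C² = P²·S² = 1/42 ; C = +0.154303

+√(1/42) = +0.154303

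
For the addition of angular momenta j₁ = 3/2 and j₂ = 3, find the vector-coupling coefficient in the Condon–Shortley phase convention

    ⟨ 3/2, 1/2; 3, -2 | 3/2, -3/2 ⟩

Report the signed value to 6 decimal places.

√[4·3!0!3!/7! · 2!1!1!5!0!3!] = √(288/7)
  +(−1)^1/∏(1,2,0,0,0,3)! = -1/12  (running -1/12)
⟨..|..⟩ = √(288/7)·(-1/12) = -0.534522

−√(2/7) ≈ -0.534522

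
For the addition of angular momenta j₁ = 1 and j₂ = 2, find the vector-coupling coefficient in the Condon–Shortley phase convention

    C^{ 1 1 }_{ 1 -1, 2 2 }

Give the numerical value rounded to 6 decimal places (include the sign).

triangle: 2!*0!*2!/5! = 4/120
(j±m)!: 0!*2!*4!*0!*2!*0! = 96
prefactor² = (2J+1)*Δ*N² = 48/5
  k=2: +1/(2!*0!*0!*2!*0!*0!) = 1/4
Σ = 1/4  ⇒  CG² = 48/5*1/4² = 3/5
CG = +√(3/5) = +0.774597

+√(3/5) = +0.774597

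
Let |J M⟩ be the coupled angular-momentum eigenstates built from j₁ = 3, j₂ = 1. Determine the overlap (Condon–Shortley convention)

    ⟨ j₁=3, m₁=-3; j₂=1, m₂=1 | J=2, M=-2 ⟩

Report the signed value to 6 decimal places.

+0.845154

j₁+j₂−J=2  J+j₁−j₂=4  J−j₁+j₂=0  j₁+j₂+J+1=7
(j₁±m₁, j₂±m₂, J±M) = (0,6,2,0,0,4)
P² = 11520/7
sum k=2..2:
  [2] +1/48 = 1/48
S = 1/48
C² = P²·S² = 5/7 ; C = +0.845154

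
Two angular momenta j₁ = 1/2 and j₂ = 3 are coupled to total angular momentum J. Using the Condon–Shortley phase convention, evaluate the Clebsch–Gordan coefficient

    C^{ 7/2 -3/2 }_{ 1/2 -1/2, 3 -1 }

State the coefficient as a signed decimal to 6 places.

triangle: 0!×1!×6!/8! = 720/40320
(j±m)!: 0!×1!×2!×4!×2!×5! = 11520
prefactor² = (2J+1)×Δ×N² = 11520/7
  k=0: +1/(0!×0!×1!×2!×0!×4!) = 1/48
Σ = 1/48  ⇒  CG² = 11520/7×1/48² = 5/7
CG = +√(5/7) = +0.845154

+√(5/7) = +0.845154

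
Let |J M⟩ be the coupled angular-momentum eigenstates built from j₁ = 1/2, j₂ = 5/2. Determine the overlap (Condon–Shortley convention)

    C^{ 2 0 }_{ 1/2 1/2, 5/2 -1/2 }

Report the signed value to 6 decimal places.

triangle: 1!×0!×4!/6! = 24/720
(j±m)!: 1!×0!×2!×3!×2!×2! = 48
prefactor² = (2J+1)×Δ×N² = 8
  k=0: +1/(0!×1!×0!×2!×0!×2!) = 1/4
Σ = 1/4  ⇒  CG² = 8×1/4² = 1/2
CG = +√(1/2) = +0.707107

+√(1/2) ≈ +0.707107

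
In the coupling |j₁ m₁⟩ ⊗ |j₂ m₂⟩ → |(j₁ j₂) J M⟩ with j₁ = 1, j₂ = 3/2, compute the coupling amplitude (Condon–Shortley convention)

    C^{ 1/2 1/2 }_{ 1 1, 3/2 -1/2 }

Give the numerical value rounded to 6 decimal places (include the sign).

+0.408248  (= +√(1/6))

triangle: 2!*0!*1!/4! = 2/24
(j±m)!: 2!*0!*1!*2!*1!*0! = 4
prefactor² = (2J+1)*Δ*N² = 2/3
  k=0: +1/(0!*2!*0!*1!*0!*0!) = 1/2
Σ = 1/2  ⇒  CG² = 2/3*1/2² = 1/6
CG = +√(1/6) = +0.408248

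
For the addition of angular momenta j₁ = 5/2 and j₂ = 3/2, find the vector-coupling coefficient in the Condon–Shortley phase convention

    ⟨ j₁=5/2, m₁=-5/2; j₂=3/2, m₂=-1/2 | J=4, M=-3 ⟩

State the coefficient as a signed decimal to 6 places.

+√(3/8) = +0.612372

√[9·0!5!3!/9! · 0!5!1!2!1!7!] = √(21600)
  +(−1)^0/∏(0,0,5,1,0,2)! = 1/240  (running 1/240)
⟨..|..⟩ = √(21600)·(1/240) = +0.612372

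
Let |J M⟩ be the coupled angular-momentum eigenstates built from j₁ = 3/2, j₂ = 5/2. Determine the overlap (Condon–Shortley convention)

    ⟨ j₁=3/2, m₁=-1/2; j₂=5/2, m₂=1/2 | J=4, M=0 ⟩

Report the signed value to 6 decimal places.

+0.654654  (= +√(3/7))

j₁+j₂−J=0  J+j₁−j₂=3  J−j₁+j₂=5  j₁+j₂+J+1=9
(j₁±m₁, j₂±m₂, J±M) = (1,2,3,2,4,4)
P² = 1728/7
sum k=0..0:
  [0] +1/24 = 1/24
S = 1/24
C² = P²·S² = 3/7 ; C = +0.654654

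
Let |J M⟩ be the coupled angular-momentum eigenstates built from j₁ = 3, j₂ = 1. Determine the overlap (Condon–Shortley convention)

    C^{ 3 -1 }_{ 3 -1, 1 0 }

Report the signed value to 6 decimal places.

√[7·1!5!1!/8! · 2!4!1!1!2!4!] = √(48)
  +(−1)^0/∏(0,1,4,1,1,0)! = 1/24  (running 1/24)
  +(−1)^1/∏(1,0,3,0,2,1)! = -1/12  (running -1/24)
⟨..|..⟩ = √(48)·(-1/24) = -0.288675

−√(1/12) ≈ -0.288675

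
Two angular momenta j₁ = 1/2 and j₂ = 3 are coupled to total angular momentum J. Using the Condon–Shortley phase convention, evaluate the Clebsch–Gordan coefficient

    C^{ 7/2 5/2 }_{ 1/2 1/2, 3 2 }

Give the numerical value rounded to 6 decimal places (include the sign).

√[8·0!1!6!/8! · 1!0!5!1!6!1!] = √(86400/7)
  +(−1)^0/∏(0,0,0,5,1,1)! = 1/120  (running 1/120)
⟨..|..⟩ = √(86400/7)·(1/120) = +0.925820

+√(6/7) ≈ +0.925820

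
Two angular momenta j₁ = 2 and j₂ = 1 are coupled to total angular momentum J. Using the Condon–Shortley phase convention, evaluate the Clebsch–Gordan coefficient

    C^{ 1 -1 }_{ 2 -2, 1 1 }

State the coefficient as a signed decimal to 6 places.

√[3·2!2!0!/5! · 0!4!2!0!0!2!] = √(48/5)
  +(−1)^2/∏(2,0,2,0,0,0)! = 1/4  (running 1/4)
⟨..|..⟩ = √(48/5)·(1/4) = +0.774597

+0.774597  (= +√(3/5))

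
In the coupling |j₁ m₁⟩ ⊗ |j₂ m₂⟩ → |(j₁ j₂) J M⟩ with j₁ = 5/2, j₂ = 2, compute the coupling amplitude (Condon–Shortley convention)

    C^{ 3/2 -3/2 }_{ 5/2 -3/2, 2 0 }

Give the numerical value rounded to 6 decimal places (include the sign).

+√(12/35) = +0.585540

j₁+j₂−J=3  J+j₁−j₂=2  J−j₁+j₂=1  j₁+j₂+J+1=7
(j₁±m₁, j₂±m₂, J±M) = (1,4,2,2,0,3)
P² = 192/35
sum k=2..2:
  [2] +1/4 = 1/4
S = 1/4
C² = P²·S² = 12/35 ; C = +0.585540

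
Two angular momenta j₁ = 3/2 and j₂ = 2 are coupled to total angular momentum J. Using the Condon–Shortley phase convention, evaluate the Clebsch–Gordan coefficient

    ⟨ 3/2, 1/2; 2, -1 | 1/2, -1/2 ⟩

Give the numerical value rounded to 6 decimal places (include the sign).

√[2·3!0!1!/5! · 2!1!1!3!0!1!] = √(6/5)
  +(−1)^1/∏(1,2,0,0,0,1)! = -1/2  (running -1/2)
⟨..|..⟩ = √(6/5)·(-1/2) = -0.547723

−√(3/10) = -0.547723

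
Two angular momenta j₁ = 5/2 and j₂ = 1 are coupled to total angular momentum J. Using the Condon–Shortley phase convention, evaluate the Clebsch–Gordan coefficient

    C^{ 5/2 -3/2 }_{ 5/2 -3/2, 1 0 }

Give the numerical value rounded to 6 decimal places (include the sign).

√[6·1!4!1!/7! · 1!4!1!1!1!4!] = √(576/35)
  +(−1)^0/∏(0,1,4,1,0,0)! = 1/24  (running 1/24)
  +(−1)^1/∏(1,0,3,0,1,1)! = -1/6  (running -1/8)
⟨..|..⟩ = √(576/35)·(-1/8) = -0.507093

−√(9/35) ≈ -0.507093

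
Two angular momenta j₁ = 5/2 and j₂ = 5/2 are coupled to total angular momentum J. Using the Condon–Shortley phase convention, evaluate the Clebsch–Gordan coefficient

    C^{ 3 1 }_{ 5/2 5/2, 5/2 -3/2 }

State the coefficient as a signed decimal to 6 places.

triangle: 2!*3!*3!/9! = 72/362880
(j±m)!: 5!*0!*1!*4!*4!*2! = 138240
prefactor² = (2J+1)*Δ*N² = 192
  k=0: +1/(0!*2!*0!*1!*3!*2!) = 1/24
Σ = 1/24  ⇒  CG² = 192*1/24² = 1/3
CG = +√(1/3) = +0.577350

+√(1/3) = +0.577350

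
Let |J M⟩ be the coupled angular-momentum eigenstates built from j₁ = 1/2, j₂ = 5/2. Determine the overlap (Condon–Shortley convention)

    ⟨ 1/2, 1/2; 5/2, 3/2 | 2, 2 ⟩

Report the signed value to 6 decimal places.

j₁+j₂−J=1  J+j₁−j₂=0  J−j₁+j₂=4  j₁+j₂+J+1=6
(j₁±m₁, j₂±m₂, J±M) = (1,0,4,1,4,0)
P² = 96
sum k=0..0:
  [0] +1/24 = 1/24
S = 1/24
C² = P²·S² = 1/6 ; C = +0.408248

+0.408248  (= +√(1/6))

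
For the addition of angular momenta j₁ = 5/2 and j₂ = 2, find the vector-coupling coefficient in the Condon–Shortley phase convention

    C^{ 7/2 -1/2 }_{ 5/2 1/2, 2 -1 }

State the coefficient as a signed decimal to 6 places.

j₁+j₂−J=1  J+j₁−j₂=4  J−j₁+j₂=3  j₁+j₂+J+1=9
(j₁±m₁, j₂±m₂, J±M) = (3,2,1,3,3,4)
P² = 1152/35
sum k=0..1:
  [0] +1/8 = 1/8
  [1] −1/36 = -1/36
S = 7/72
C² = P²·S² = 14/45 ; C = +0.557773

+√(14/45) ≈ +0.557773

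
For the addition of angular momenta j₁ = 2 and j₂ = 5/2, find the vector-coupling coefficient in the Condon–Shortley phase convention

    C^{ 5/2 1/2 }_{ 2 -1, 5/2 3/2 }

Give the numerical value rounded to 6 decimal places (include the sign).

j₁+j₂−J=2  J+j₁−j₂=2  J−j₁+j₂=3  j₁+j₂+J+1=8
(j₁±m₁, j₂±m₂, J±M) = (1,3,4,1,3,2)
P² = 216/35
sum k=1..2:
  [1] −1/12 = -1/12
  [2] +1/4 = 1/4
S = 1/6
C² = P²·S² = 6/35 ; C = +0.414039

+0.414039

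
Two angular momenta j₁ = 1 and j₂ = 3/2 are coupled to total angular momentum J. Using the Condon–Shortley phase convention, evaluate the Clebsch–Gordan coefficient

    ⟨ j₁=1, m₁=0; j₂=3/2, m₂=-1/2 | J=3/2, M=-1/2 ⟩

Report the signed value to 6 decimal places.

+0.258199

j₁+j₂−J=1  J+j₁−j₂=1  J−j₁+j₂=2  j₁+j₂+J+1=5
(j₁±m₁, j₂±m₂, J±M) = (1,1,1,2,1,2)
P² = 4/15
sum k=0..1:
  [0] +1/1 = 1
  [1] −1/2 = -1/2
S = 1/2
C² = P²·S² = 1/15 ; C = +0.258199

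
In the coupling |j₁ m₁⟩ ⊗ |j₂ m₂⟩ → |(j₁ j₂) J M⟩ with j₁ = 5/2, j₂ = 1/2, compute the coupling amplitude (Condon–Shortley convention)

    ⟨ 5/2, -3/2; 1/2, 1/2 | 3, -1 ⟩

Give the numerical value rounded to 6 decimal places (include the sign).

+√(1/3) = +0.577350

triangle: 0!×5!×1!/7! = 120/5040
(j±m)!: 1!×4!×1!×0!×2!×4! = 1152
prefactor² = (2J+1)×Δ×N² = 192
  k=0: +1/(0!×0!×4!×1!×1!×0!) = 1/24
Σ = 1/24  ⇒  CG² = 192×1/24² = 1/3
CG = +√(1/3) = +0.577350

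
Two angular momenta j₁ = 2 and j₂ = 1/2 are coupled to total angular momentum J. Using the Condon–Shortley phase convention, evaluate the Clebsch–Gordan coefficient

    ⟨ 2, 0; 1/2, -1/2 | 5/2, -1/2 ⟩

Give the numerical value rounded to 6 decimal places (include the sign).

triangle: 0!·4!·1!/6! = 24/720
(j±m)!: 2!·2!·0!·1!·2!·3! = 48
prefactor² = (2J+1)·Δ·N² = 48/5
  k=0: +1/(0!·0!·2!·0!·2!·1!) = 1/4
Σ = 1/4  ⇒  CG² = 48/5·1/4² = 3/5
CG = +√(3/5) = +0.774597

+√(3/5) ≈ +0.774597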